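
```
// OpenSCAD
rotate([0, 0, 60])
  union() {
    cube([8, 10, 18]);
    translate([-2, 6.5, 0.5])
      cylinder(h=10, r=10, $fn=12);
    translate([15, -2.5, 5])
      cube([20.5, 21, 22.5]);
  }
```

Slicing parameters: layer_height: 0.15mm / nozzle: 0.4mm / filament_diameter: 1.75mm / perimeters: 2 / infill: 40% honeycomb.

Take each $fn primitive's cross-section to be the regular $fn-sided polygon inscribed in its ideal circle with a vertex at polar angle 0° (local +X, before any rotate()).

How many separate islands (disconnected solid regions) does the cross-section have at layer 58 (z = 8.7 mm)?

2

At z = 8.7 mm: the 8×10 cube contributes its full rectangle; the r=10 cylinder at (-2, 6.5) contributes a regular 12-gon of circumradius 10; the 20.5×21 cube at (15, -2.5) contributes its full rectangle; Merging all regions: the regions partially overlap (shared area 71.87 mm²), so overlapping operands fuse into one piece — 2 connected regions; (whole slice rotated 60° about Z — lengths, areas and connectivity unchanged). Overall, the cross-section has 2 separate islands. Island count = 2.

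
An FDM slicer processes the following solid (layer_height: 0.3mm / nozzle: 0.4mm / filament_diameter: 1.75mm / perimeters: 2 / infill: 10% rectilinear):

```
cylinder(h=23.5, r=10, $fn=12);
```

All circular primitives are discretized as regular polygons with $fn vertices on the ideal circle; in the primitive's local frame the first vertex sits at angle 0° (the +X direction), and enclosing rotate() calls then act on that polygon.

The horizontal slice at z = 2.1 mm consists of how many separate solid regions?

1

At z = 2.1 mm: the r=10 cylinder gives a regular 12-gon of circumradius 10 (constant along its height). The result has 1 disconnected region.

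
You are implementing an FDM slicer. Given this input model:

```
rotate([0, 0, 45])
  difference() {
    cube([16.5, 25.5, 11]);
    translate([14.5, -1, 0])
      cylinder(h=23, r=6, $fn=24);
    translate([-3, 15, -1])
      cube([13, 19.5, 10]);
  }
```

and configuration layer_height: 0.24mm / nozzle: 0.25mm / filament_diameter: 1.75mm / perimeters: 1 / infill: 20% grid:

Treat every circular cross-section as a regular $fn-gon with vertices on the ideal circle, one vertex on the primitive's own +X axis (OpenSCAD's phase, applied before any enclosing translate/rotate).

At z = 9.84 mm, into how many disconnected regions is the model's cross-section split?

1

At z = 9.84 mm: the cube (footprint 16.5×25.5) is included at this height; the cylinder at (14.5, -1): section is a regular 24-gon, circumradius r=6; the cube at (-3, 15) is absent (z outside [-1, 9]); Subtracting the remaining from the first: starting from the 16.5×25.5 cube, the r=6 cylinder at (14.5, -1) partially overlaps it — only the 31.73 mm² overlap (of its 111.81 mm²) is removed, clipping the outline — 1 connected region; (rotated 45° about Z; rotation is an isometry so areas/perimeters/island counts are preserved). The result has 1 disconnected region.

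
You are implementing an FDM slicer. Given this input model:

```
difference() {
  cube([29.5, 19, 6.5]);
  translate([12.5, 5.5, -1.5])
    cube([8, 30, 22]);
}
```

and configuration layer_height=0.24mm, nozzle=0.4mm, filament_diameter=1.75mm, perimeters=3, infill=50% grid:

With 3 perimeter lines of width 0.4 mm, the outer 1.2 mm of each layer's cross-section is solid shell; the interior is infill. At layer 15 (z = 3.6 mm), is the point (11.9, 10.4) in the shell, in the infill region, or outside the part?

shell

At z = 3.6 mm: the cube (footprint 29.5×19) is included at this height; the 8×30 cube at (12.5, 5.5) contributes its full rectangle; Taking the first minus the rest: starting from the 29.5×19 cube, the 8×30 cube at (12.5, 5.5) partially overlaps it — only the 108.00 mm² overlap (of its 240.00 mm²) is removed, clipping the outline — 1 connected region. Overall, the cross-section is a single solid region. The nearest boundary edge runs (12.50, 19.00)→(12.50, 5.50); distance from the point to it = 0.60 mm. The point is inside the cross-section, 0.60 mm from the nearest boundary — within the 1.2 mm shell band (3 × 0.4).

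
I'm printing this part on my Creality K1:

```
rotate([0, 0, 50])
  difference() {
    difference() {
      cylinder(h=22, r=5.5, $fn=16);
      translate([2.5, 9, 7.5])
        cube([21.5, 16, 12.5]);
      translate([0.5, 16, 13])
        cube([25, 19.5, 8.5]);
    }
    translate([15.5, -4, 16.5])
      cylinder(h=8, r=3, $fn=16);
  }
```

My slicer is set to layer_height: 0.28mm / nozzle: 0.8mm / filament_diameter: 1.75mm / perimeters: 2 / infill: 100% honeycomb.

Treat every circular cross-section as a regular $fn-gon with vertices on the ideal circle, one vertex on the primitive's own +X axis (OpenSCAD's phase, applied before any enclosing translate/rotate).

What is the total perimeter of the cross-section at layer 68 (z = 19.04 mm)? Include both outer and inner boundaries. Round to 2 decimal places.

At z = 19.04 mm: the cylinder: section is a regular 16-gon, circumradius r=5.5 (perimeter = 2·16·5.500·sin(180°/16) = 34.34 mm); the cube at (2.5, 9) (footprint 21.5×16) is included at this height (perimeter 75.00 mm); the cube at (0.5, 16) (footprint 25×19.5) is included at this height (perimeter 89.00 mm); Taking the first minus the rest: starting from the r=5.5 cylinder, the 21.5×16 cube at (2.5, 9) misses the remaining region (no effect); the 25×19.5 cube at (0.5, 16) misses the remaining region (no effect) — boundary = 34.34 mm; the r=3 cylinder at (15.5, -4) gives a regular 16-gon of circumradius 3 (constant along its height) (perimeter = 2·16·3.000·sin(180°/16) = 18.73 mm); Subtracting the remaining from the first: starting from that combined region, the r=3 cylinder at (15.5, -4) misses the remaining region (no effect) — boundary = 34.34 mm; (whole slice rotated 50° about Z — lengths, areas and connectivity unchanged). Overall, the cross-section is a single solid region. Total boundary length (outer) = 34.34 mm.

34.34 mm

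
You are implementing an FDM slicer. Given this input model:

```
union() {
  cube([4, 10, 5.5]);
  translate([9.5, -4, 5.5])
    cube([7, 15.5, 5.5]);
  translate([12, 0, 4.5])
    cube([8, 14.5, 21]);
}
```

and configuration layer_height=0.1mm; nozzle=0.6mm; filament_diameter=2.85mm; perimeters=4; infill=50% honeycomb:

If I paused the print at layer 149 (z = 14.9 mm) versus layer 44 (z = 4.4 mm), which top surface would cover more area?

Layer 149 (z = 14.9): the cube is not intersected at this z (z outside [0, 5.5]); the cube at (9.5, -4) does not reach this height (z outside [5.5, 11]); the cube at (12, 0) is present — its section is the full 8×14.5 rectangle (area 116.00 mm²); Taking the union: only the 8×14.5 cube at (12, 0) is present, so the union is just that shape — area = 116.00 mm². So its area = 116.00 mm². Layer 44 (z = 4.4): the cube is present — its section is the full 4×10 rectangle (area 40.00 mm²); the cube at (9.5, -4) is absent (z outside [5.5, 11]); the cube at (12, 0) does not reach this height (z outside [4.5, 25.5]); Combining (union): only the 4×10 cube is present, so the union is just that shape — area = 40.00 mm². So its area = 40.00 mm². Layer 149 is larger (116.00 vs 40.00 mm²).

layer 149 (z = 14.9 mm)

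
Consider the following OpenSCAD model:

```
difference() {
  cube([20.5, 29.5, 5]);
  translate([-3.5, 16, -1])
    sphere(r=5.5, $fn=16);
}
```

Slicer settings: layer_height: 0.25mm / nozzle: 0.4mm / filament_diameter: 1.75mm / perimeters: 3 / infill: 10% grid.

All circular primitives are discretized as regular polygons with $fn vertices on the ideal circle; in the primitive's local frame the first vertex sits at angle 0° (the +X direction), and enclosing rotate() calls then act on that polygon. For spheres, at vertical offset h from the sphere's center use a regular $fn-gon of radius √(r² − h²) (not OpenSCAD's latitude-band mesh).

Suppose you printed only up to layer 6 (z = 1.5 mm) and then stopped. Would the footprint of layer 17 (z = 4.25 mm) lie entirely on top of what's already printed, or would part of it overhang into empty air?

Compare the two slices. At z = 1.5: the 20.5×29.5 cube contributes its full rectangle (area 604.75 mm²); the r=5.5 sphere at (-3.5, 16) contributes a regular 16-gon of circumradius √(5.5²−2.5²) = 4.899 (area = (16/2)·4.899²·sin(360°/16) = 73.48 mm²); Taking the first minus the rest: starting from the 20.5×29.5 cube (604.75 mm²), the r=5.5 sphere at (-3.5, 16) partially overlaps it — only the 6.12 mm² overlap (of its 73.48 mm²) is removed, clipping the outline — area = 598.63 mm². At z = 4.25: the cube is present — its section is the full 20.5×29.5 rectangle (area 604.75 mm²); the sphere at (-3.5, 16): section is a regular 16-gon, circumradius = √(r²−h²) = √(5.5²−5.25²) = 1.639 (area = (16/2)·1.639²·sin(360°/16) = 8.23 mm²); Subtracting the remaining from the first: starting from the 20.5×29.5 cube (604.75 mm²), the r=5.5 sphere at (-3.5, 16) misses the remaining region (no effect) — area = 604.75 mm². Checking containment: at z = 4.25 the cross-section extends beyond the z = 1.5 cross-section by about 6.12 mm².

part overhangs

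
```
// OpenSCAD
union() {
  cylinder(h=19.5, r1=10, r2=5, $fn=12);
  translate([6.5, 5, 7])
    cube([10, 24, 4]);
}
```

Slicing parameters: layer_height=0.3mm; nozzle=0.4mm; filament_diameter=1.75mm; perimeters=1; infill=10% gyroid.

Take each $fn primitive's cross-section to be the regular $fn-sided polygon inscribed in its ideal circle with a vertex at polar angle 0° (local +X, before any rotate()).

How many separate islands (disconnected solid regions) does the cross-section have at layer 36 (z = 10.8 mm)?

2

At z = 10.8 mm: the cone contributes a regular 12-gon of circumradius 7.231 (interpolated between r1=10 and r2=5 at t=0.554); the cube at (6.5, 5) is present — its section is the full 10×24 rectangle; Merging all regions: the 2 present regions are separate (no shared area or edge), so areas and boundary lengths simply add and each stays a separate island — 2 connected regions. Overall, the cross-section has 2 separate islands. Island count = 2.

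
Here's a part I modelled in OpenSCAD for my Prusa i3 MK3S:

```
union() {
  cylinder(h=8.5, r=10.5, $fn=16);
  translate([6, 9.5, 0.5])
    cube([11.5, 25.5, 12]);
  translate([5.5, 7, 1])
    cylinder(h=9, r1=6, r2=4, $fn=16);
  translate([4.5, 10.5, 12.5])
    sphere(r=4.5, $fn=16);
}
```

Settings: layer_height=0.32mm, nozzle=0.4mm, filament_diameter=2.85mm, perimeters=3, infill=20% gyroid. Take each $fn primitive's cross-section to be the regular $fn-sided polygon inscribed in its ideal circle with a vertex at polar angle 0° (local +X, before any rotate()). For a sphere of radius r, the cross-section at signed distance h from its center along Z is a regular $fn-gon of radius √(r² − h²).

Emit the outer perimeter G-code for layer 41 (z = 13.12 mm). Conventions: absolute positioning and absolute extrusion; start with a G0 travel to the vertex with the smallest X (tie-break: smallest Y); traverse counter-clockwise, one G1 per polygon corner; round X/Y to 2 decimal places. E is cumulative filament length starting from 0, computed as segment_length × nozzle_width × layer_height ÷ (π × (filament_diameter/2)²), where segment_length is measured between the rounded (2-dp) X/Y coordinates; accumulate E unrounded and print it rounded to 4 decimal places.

At z = 13.12 mm: the cylinder does not reach this height (z outside [0, 8.5]); the cube at (6, 9.5) is absent (z outside [0.5, 12.5]); the cone at (5.5, 7) is absent (z outside [1, 10]); the r=4.5 sphere at (4.5, 10.5) contributes a regular 16-gon of circumradius √(4.5²−0.62²) = 4.457; Combining (union): only the r=4.5 sphere at (4.5, 10.5) is present, so the union is just that shape — 1 connected region. The outline is a single polygon with 16 vertices. Extrusion per mm of travel: 0.4 × 0.32 / (π × 1.425²) = 0.020065. Accumulating E over each segment gives final E = 0.5586.

G0 X0.04 Y10.50 Z13.12
G1 X0.38 Y8.79 E0.0350
G1 X1.35 Y7.35 E0.0698
G1 X2.79 Y6.38 E0.1047
G1 X4.50 Y6.04 E0.1396
G1 X6.21 Y6.38 E0.1746
G1 X7.65 Y7.35 E0.2095
G1 X8.62 Y8.79 E0.2443
G1 X8.96 Y10.50 E0.2793
G1 X8.62 Y12.21 E0.3143
G1 X7.65 Y13.65 E0.3491
G1 X6.21 Y14.62 E0.3839
G1 X4.50 Y14.96 E0.4189
G1 X2.79 Y14.62 E0.4539
G1 X1.35 Y13.65 E0.4887
G1 X0.38 Y12.21 E0.5236
G1 X0.04 Y10.50 E0.5586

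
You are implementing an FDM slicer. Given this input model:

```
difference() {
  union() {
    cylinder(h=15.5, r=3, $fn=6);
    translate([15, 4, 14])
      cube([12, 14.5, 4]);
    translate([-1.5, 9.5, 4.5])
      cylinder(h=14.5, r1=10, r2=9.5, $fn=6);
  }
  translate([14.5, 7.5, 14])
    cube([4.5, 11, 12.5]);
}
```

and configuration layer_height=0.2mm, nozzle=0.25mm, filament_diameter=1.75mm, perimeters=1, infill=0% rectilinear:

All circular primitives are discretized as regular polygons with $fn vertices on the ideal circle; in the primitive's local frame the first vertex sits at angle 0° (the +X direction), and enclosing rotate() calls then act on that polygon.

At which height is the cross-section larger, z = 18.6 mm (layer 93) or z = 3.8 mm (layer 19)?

layer 93 (z = 18.6 mm)

Layer 93 (z = 18.6): the cylinder is absent (z outside [0, 15.5]); the cube at (15, 4) is absent (z outside [14, 18]); the cone at (-1.5, 9.5) contributes a regular 6-gon of circumradius 9.514 (interpolated between r1=10 and r2=9.5 at t=0.972) (area = (6/2)·9.514²·sin(360°/6) = 235.16 mm²); Taking the union: only the cone at (-1.5, 9.5) is present, so the union is just that shape — area = 235.16 mm²; the cube at (14.5, 7.5) is present — its section is the full 4.5×11 rectangle (area 49.50 mm²); Taking the first minus the rest: starting from the result so far (235.16 mm²), the 4.5×11 cube at (14.5, 7.5) misses the remaining region (no effect) — area = 235.16 mm². So its area = 235.16 mm². Layer 19 (z = 3.8): the cylinder: section is a regular 6-gon, circumradius r=3 (area = (6/2)·3.000²·sin(360°/6) = 23.38 mm²); the cube at (15, 4) is absent (z outside [14, 18]); the cone at (-1.5, 9.5) does not reach this height (z outside [4.5, 19]); Taking the union: only the r=3 cylinder is present, so the union is just that shape — area = 23.38 mm²; the cube at (14.5, 7.5) is absent (z outside [14, 26.5]); Subtracting the remaining from the first: none of the subtracted shapes is present at this height, so the result so far is unchanged — area = 23.38 mm². So its area = 23.38 mm². Layer 93 is larger (235.16 vs 23.38 mm²).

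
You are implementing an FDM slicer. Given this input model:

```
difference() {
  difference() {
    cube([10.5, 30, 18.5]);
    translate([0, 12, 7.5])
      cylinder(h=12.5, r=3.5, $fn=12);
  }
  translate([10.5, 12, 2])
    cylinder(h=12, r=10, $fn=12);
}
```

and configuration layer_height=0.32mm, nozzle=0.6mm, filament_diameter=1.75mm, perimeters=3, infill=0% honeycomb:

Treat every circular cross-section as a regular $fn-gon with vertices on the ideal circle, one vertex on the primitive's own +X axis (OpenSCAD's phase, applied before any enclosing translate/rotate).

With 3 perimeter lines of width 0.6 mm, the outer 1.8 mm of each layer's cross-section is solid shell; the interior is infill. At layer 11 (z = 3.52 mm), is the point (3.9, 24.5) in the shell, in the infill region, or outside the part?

infill

At z = 3.52 mm: the cube is present — its section is the full 10.5×30 rectangle; the cylinder at (0, 12) is not intersected at this z (z outside [7.5, 20]); After the difference (first − rest): none of the subtracted shapes is present at this height, so the 10.5×30 cube is unchanged — 1 connected region; the cylinder at (10.5, 12): section is a regular 12-gon, circumradius r=10; Taking the first minus the rest: starting from that combined region, the r=10 cylinder at (10.5, 12) partially overlaps it — only the 150.00 mm² overlap (of its 300.00 mm²) is removed, clipping the outline — 1 connected region. Overall, the cross-section is a single solid region. The nearest boundary edge runs (0.00, 0.00)→(0.00, 30.00); distance from the point to it = 3.90 mm. The point is inside the cross-section and 3.90 mm from the nearest boundary — more than the 1.8 mm shell width (3 × 0.6), so it's in the infill interior.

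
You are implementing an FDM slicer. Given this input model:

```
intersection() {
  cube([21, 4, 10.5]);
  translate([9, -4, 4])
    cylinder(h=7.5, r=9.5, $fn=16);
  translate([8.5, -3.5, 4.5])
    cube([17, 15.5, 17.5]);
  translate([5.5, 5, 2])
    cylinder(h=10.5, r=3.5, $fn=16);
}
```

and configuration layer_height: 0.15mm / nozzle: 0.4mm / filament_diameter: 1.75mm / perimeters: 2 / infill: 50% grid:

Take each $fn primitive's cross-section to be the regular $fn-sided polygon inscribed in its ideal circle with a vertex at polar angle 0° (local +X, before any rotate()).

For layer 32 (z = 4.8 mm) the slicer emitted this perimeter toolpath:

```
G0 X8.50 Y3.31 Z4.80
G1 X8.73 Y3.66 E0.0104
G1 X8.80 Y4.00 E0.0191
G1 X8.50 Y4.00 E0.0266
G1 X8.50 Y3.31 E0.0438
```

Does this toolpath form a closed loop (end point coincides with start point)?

Start point (G0): (8.50, 3.31). End point (last G1): the path returns to the start — closed.

yes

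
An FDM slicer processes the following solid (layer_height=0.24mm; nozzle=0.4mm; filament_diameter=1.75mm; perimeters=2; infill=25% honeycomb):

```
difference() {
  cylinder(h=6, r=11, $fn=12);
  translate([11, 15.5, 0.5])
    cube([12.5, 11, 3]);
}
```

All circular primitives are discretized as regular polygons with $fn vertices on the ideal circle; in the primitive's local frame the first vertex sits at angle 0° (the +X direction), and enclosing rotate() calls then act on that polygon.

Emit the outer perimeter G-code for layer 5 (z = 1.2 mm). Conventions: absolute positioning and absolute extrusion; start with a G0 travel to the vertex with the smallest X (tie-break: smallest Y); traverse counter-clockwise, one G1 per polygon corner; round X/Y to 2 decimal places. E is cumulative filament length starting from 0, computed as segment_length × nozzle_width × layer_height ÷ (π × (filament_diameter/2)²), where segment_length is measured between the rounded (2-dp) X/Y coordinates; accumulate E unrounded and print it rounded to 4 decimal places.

G0 X-11.00 Y0.00 Z1.20
G1 X-9.53 Y-5.50 E0.2272
G1 X-5.50 Y-9.53 E0.4547
G1 X0.00 Y-11.00 E0.6819
G1 X5.50 Y-9.53 E0.9091
G1 X9.53 Y-5.50 E1.1366
G1 X11.00 Y0.00 E1.3638
G1 X9.53 Y5.50 E1.5911
G1 X5.50 Y9.53 E1.8185
G1 X0.00 Y11.00 E2.0457
G1 X-5.50 Y9.53 E2.2730
G1 X-9.53 Y5.50 E2.5004
G1 X-11.00 Y0.00 E2.7277

At z = 1.2 mm: the cylinder: section is a regular 12-gon, circumradius r=11; the cube at (11, 15.5) (footprint 12.5×11) is included at this height; After the difference (first − rest): starting from the r=11 cylinder, the 12.5×11 cube at (11, 15.5) misses the remaining region (no effect) — 1 connected region. The outline is a single polygon with 12 vertices. Extrusion per mm of travel: 0.4 × 0.24 / (π × 0.875²) = 0.039912. Accumulating E over each segment gives final E = 2.7277.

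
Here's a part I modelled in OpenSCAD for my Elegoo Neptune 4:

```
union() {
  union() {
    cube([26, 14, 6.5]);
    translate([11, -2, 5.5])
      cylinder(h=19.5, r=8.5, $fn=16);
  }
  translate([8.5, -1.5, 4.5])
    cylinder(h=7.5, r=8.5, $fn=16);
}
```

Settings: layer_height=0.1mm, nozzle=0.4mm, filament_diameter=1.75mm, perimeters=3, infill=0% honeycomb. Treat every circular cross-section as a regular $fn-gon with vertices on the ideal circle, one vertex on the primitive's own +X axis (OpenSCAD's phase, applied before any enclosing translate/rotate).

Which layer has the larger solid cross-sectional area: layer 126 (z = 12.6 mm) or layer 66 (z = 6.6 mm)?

Layer 126 (z = 12.6): the cube is absent (z outside [0, 6.5]); the r=8.5 cylinder at (11, -2) gives a regular 16-gon of circumradius 8.5 (constant along its height) (area = (16/2)·8.500²·sin(360°/16) = 221.19 mm²); Merging all regions: only the r=8.5 cylinder at (11, -2) is present, so the union is just that shape — area = 221.19 mm²; the cylinder at (8.5, -1.5) is absent (z outside [4.5, 12]); Merging all regions: only that combined region is present, so the union is just that shape — area = 221.19 mm². So its area = 221.19 mm². Layer 66 (z = 6.6): the cube is absent (z outside [0, 6.5]); the r=8.5 cylinder at (11, -2) gives a regular 16-gon of circumradius 8.5 (constant along its height) (area = (16/2)·8.500²·sin(360°/16) = 221.19 mm²); Taking the union: only the r=8.5 cylinder at (11, -2) is present, so the union is just that shape — area = 221.19 mm²; the r=8.5 cylinder at (8.5, -1.5) gives a regular 16-gon of circumradius 8.5 (constant along its height) (area = (16/2)·8.500²·sin(360°/16) = 221.19 mm²); Taking the union: the regions partially overlap — summed areas 442.38 mm² minus the doubly-counted overlap 178.68 mm² gives 263.70 mm² — area = 263.70 mm². So its area = 263.70 mm². Layer 66 is larger (263.70 vs 221.19 mm²).

layer 66 (z = 6.6 mm)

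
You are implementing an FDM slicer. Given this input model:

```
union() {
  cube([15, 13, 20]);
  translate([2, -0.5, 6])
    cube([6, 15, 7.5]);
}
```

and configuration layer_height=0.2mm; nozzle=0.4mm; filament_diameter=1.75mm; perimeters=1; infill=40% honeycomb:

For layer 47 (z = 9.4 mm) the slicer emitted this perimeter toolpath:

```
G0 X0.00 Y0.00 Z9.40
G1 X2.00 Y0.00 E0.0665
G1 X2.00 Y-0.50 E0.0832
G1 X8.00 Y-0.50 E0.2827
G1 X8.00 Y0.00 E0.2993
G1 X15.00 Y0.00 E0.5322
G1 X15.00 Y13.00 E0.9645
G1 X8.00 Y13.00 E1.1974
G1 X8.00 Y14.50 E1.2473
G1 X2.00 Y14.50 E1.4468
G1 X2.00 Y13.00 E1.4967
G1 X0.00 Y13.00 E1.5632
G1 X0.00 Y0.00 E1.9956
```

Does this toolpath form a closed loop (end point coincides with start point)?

Start point (G0): (0.00, 0.00). End point (last G1): the path returns to the start — closed.

yes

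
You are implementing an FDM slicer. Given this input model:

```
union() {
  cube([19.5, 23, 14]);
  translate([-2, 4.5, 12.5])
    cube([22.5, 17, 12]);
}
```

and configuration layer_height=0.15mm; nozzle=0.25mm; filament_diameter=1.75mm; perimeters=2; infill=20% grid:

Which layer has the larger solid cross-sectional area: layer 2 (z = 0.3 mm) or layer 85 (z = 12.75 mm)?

layer 85 (z = 12.75 mm)

Layer 2 (z = 0.3): the cube (footprint 19.5×23) is included at this height (area 448.50 mm²); the cube at (-2, 4.5) is absent (z outside [12.5, 24.5]); Combining (union): only the 19.5×23 cube is present, so the union is just that shape — area = 448.50 mm². So its area = 448.50 mm². Layer 85 (z = 12.75): the cube is present — its section is the full 19.5×23 rectangle (area 448.50 mm²); the cube at (-2, 4.5) (footprint 22.5×17) is included at this height (area 382.50 mm²); Merging all regions: the regions partially overlap — summed areas 831.00 mm² minus the doubly-counted overlap 331.50 mm² gives 499.50 mm² — area = 499.50 mm². So its area = 499.50 mm². Layer 85 is larger (499.50 vs 448.50 mm²).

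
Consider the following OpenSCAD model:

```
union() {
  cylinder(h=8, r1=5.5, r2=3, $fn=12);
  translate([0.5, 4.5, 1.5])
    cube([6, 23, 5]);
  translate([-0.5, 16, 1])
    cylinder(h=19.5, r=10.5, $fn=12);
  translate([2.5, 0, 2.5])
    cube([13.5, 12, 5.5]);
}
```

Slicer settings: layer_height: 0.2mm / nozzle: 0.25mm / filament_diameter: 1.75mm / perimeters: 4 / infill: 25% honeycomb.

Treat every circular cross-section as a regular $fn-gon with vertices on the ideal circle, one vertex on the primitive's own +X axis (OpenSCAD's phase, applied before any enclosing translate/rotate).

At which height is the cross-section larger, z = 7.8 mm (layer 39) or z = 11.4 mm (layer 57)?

Layer 39 (z = 7.8): the cone contributes a regular 12-gon of circumradius 3.062 (interpolated between r1=5.5 and r2=3 at t=0.975) (area = (12/2)·3.062²·sin(360°/12) = 28.14 mm²); the cube at (0.5, 4.5) is not intersected at this z (z outside [1.5, 6.5]); the cylinder at (-0.5, 16): section is a regular 12-gon, circumradius r=10.5 (area = (12/2)·10.500²·sin(360°/12) = 330.75 mm²); the cube at (2.5, 0) (footprint 13.5×12) is included at this height (area 162.00 mm²); Merging all regions: the regions partially overlap — summed areas 520.89 mm² minus the doubly-counted overlap 25.10 mm² gives 495.79 mm² — area = 495.79 mm². So its area = 495.79 mm². Layer 57 (z = 11.4): the cone is absent (z outside [0, 8]); the cube at (0.5, 4.5) is not intersected at this z (z outside [1.5, 6.5]); the r=10.5 cylinder at (-0.5, 16) gives a regular 12-gon of circumradius 10.5 (constant along its height) (area = (12/2)·10.500²·sin(360°/12) = 330.75 mm²); the cube at (2.5, 0) does not reach this height (z outside [2.5, 8]); Merging all regions: only the r=10.5 cylinder at (-0.5, 16) is present, so the union is just that shape — area = 330.75 mm². So its area = 330.75 mm². Layer 39 is larger (495.79 vs 330.75 mm²).

layer 39 (z = 7.8 mm)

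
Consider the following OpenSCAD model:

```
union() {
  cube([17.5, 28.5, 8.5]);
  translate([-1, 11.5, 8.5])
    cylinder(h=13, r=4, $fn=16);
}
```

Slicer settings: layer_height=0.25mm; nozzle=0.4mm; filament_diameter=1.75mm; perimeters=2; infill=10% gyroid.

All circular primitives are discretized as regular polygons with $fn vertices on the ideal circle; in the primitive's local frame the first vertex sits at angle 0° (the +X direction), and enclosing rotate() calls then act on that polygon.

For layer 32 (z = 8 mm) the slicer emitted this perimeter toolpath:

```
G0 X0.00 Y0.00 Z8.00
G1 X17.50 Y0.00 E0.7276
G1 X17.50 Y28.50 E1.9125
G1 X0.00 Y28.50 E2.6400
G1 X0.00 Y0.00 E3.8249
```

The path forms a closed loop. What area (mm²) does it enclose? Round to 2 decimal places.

498.75 mm²

Apply the shoelace formula to the sequence of (X, Y) vertices; enclosed area = 498.75 mm².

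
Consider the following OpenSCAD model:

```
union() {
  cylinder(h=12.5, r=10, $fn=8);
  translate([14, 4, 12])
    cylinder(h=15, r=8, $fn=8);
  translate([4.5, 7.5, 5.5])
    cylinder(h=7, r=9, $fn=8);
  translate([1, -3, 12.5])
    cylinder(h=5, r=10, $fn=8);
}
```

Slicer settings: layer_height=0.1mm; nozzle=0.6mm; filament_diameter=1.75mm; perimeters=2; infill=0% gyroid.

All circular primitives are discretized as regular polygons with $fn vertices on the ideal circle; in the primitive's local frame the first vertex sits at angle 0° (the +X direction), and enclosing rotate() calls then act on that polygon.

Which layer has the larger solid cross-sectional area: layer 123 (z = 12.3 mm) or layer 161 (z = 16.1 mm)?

Layer 123 (z = 12.3): the r=10 cylinder gives a regular 8-gon of circumradius 10 (constant along its height) (area = (8/2)·10.000²·sin(360°/8) = 282.84 mm²); the cylinder at (14, 4): section is a regular 8-gon, circumradius r=8 (area = (8/2)·8.000²·sin(360°/8) = 181.02 mm²); the r=9 cylinder at (4.5, 7.5) contributes a regular 8-gon of circumradius 9 (area = (8/2)·9.000²·sin(360°/8) = 229.10 mm²); the cylinder at (1, -3) does not reach this height (z outside [12.5, 17.5]); Combining (union): the regions partially overlap — summed areas 692.96 mm² minus the doubly-counted overlap 158.61 mm² gives 534.35 mm² — area = 534.35 mm². So its area = 534.35 mm². Layer 161 (z = 16.1): the cylinder is not intersected at this z (z outside [0, 12.5]); the r=8 cylinder at (14, 4) gives a regular 8-gon of circumradius 8 (constant along its height) (area = (8/2)·8.000²·sin(360°/8) = 181.02 mm²); the cylinder at (4.5, 7.5) is absent (z outside [5.5, 12.5]); the cylinder at (1, -3): section is a regular 8-gon, circumradius r=10 (area = (8/2)·10.000²·sin(360°/8) = 282.84 mm²); Taking the union: the regions partially overlap — summed areas 463.86 mm² minus the doubly-counted overlap 13.87 mm² gives 449.99 mm² — area = 449.99 mm². So its area = 449.99 mm². Layer 123 is larger (534.35 vs 449.99 mm²).

layer 123 (z = 12.3 mm)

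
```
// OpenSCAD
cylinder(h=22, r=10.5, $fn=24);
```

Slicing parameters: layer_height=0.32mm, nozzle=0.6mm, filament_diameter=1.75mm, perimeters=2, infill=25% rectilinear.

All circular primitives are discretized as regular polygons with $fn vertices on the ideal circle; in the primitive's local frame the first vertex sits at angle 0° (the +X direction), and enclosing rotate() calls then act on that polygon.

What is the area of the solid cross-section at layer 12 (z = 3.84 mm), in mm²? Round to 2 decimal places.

342.42 mm²

At z = 3.84 mm: the cylinder: section is a regular 24-gon, circumradius r=10.5 (area = (24/2)·10.500²·sin(360°/24) = 342.42 mm²). Overall, the cross-section is a single solid region. Net area = 342.42 mm².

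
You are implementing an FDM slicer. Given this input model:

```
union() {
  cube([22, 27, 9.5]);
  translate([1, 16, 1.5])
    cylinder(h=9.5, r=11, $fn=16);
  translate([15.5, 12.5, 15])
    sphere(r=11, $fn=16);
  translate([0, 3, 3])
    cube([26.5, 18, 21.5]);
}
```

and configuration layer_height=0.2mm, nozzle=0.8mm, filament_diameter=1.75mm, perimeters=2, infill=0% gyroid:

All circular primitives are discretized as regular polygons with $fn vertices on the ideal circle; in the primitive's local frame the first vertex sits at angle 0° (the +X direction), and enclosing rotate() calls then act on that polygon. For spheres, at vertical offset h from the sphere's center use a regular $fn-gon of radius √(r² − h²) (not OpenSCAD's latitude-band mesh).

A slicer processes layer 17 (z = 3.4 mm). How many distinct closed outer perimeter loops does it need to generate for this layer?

At z = 3.4 mm: the 22×27 cube contributes its full rectangle; the r=11 cylinder at (1, 16) gives a regular 16-gon of circumradius 11 (constant along its height); the sphere at (15.5, 12.5) is absent (|z−center|=11.600 > r=11); the cube at (0, 3) is present — its section is the full 26.5×18 rectangle; Combining (union): the regions partially overlap (shared area 603.02 mm²), so overlapping operands fuse into one piece — 1 connected region. The result has 1 disconnected region.

1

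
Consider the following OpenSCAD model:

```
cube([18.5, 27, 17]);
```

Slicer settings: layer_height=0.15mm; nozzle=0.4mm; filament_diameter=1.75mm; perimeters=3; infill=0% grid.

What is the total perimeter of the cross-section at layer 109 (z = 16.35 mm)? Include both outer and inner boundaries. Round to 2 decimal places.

91.00 mm

At z = 16.35 mm: the 18.5×27 cube contributes its full rectangle (perimeter 91.00 mm). Overall, the cross-section is a single solid region. Total boundary length (outer) = 91.00 mm.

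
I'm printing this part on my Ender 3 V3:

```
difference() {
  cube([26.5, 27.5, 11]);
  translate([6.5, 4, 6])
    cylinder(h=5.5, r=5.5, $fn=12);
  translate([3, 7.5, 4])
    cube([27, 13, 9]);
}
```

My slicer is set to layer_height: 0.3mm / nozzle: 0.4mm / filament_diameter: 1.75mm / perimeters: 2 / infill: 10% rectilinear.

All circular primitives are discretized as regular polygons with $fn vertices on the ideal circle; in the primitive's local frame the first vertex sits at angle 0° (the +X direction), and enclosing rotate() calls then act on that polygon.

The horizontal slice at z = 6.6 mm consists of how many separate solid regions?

2

At z = 6.6 mm: the cube is present — its section is the full 26.5×27.5 rectangle; the r=5.5 cylinder at (6.5, 4) contributes a regular 12-gon of circumradius 5.5; the cube at (3, 7.5) is present — its section is the full 27×13 rectangle; Subtracting the remaining from the first: starting from the 26.5×27.5 cube, the r=5.5 cylinder at (6.5, 4) partially overlaps it — only the 83.94 mm² overlap (of its 90.75 mm²) is removed, clipping the outline; the 27×13 cube at (3, 7.5) partially overlaps it — only the 295.06 mm² overlap (of its 351.00 mm²) is removed, clipping the outline — 2 connected regions. The result has 2 disconnected regions.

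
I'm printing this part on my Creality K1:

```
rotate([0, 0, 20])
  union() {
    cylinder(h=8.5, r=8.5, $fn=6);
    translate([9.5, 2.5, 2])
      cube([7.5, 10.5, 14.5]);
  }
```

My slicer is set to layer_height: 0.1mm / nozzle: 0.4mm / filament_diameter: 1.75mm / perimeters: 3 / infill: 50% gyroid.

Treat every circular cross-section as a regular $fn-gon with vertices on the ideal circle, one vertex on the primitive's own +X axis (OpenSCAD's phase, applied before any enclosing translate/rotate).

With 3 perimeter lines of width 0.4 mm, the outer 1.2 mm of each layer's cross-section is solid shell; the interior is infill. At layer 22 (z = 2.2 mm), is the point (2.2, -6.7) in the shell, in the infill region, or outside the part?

At z = 2.2 mm: the cylinder: section is a regular 6-gon, circumradius r=8.5; the 7.5×10.5 cube at (9.5, 2.5) contributes its full rectangle; Merging all regions: the 2 present regions are separate (no shared area or edge), so areas and boundary lengths simply add and each stays a separate island — 2 connected regions; (whole slice rotated 20° about Z — lengths, areas and connectivity unchanged). Overall, the cross-section has 2 separate islands. Undo the 20° rotation: the query point maps to (-0.224, -7.048) in the un-rotated model frame. The nearest boundary edge runs (4.25, -7.36)→(-4.25, -7.36); distance from the point to it = 0.31 mm. (Shell/infill is judged within the island containing the point — the largest one.) The point is inside the cross-section, 0.31 mm from the nearest boundary — within the 1.2 mm shell band (3 × 0.4).

shell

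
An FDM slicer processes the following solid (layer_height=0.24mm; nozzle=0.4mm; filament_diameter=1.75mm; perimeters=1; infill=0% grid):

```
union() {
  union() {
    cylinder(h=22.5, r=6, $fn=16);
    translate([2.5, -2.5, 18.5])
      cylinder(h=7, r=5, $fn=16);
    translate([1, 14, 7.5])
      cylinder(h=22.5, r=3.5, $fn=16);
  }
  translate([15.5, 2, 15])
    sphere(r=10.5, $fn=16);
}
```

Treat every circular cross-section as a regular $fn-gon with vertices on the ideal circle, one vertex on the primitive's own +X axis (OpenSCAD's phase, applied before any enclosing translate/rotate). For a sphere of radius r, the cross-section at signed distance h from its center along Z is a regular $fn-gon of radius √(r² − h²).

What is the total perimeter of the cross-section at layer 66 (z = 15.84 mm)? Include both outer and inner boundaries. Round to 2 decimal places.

115.90 mm

At z = 15.84 mm: the r=6 cylinder gives a regular 16-gon of circumradius 6 (constant along its height) (perimeter = 2·16·6.000·sin(180°/16) = 37.46 mm); the cylinder at (2.5, -2.5) is absent (z outside [18.5, 25.5]); the r=3.5 cylinder at (1, 14) contributes a regular 16-gon of circumradius 3.5 (perimeter = 2·16·3.500·sin(180°/16) = 21.85 mm); Taking the union: the 2 present regions are separate (no shared area or edge), so areas and boundary lengths simply add and each stays a separate island — boundary = 59.31 mm; the r=10.5 sphere at (15.5, 2) slices to a regular 16-gon of circumradius 10.466 (√(r²−h²) with h=0.84 from center) (perimeter = 2·16·10.466·sin(180°/16) = 65.34 mm); Merging all regions: the regions partially overlap (shared area 1.81 mm²), so the edge portions inside another operand are dropped and the merged outline is re-measured after clipping — boundary = 115.90 mm. Overall, the cross-section has 2 separate islands. Total boundary length (outer) = 115.90 mm.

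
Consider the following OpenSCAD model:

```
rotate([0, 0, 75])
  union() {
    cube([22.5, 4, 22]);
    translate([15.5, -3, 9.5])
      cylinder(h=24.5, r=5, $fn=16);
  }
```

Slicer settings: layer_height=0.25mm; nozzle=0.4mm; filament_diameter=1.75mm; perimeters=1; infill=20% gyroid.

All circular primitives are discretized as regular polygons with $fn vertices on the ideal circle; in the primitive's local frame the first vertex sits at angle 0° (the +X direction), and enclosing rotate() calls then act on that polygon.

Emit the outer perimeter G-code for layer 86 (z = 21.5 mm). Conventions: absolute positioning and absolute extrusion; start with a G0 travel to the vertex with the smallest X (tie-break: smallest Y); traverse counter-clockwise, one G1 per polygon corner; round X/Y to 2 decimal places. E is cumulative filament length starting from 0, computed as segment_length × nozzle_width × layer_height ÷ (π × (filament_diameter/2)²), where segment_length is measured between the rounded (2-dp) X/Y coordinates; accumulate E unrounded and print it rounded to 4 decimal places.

G0 X-3.86 Y1.04 Z21.50
G1 X0.00 Y0.00 E0.1662
G1 X3.00 Y11.21 E0.6487
G1 X3.87 Y10.23 E0.7031
G1 X5.62 Y9.37 E0.7842
G1 X7.56 Y9.24 E0.8650
G1 X9.41 Y9.87 E0.9463
G1 X10.88 Y11.15 E1.0273
G1 X11.74 Y12.90 E1.1084
G1 X11.87 Y14.85 E1.1897
G1 X11.24 Y16.70 E1.2709
G1 X9.95 Y18.16 E1.3519
G1 X8.20 Y19.03 E1.4332
G1 X6.26 Y19.15 E1.5140
G1 X5.02 Y18.73 E1.5684
G1 X5.82 Y21.73 E1.6975
G1 X1.96 Y22.77 E1.8637
G1 X-3.86 Y1.04 E2.7990

At z = 21.5 mm: the cube (footprint 22.5×4) is included at this height; the cylinder at (15.5, -3): section is a regular 16-gon, circumradius r=5; Combining (union): the regions partially overlap (shared area 10.61 mm²), so overlapping operands fuse into one piece — 1 connected region; (whole slice rotated 75° about Z — lengths, areas and connectivity unchanged). The outline is a single polygon with 17 vertices. Extrusion per mm of travel: 0.4 × 0.25 / (π × 0.875²) = 0.041575. Accumulating E over each segment gives final E = 2.7990.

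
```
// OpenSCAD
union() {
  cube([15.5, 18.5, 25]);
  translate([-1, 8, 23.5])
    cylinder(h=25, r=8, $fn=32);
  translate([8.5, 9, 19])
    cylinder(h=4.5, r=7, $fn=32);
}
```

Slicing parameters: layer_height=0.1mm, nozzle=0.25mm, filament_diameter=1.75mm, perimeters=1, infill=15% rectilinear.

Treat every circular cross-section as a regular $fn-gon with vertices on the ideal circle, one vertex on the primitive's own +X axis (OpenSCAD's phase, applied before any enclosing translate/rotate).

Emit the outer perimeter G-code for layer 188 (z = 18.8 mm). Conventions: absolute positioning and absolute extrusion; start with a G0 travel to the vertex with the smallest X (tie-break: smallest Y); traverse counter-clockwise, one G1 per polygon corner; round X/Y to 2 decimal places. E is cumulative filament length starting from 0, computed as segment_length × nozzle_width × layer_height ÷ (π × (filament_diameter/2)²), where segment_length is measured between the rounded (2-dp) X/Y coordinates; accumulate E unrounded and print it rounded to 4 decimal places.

At z = 18.8 mm: the 15.5×18.5 cube contributes its full rectangle; the cylinder at (-1, 8) is not intersected at this z (z outside [23.5, 48.5]); the cylinder at (8.5, 9) is not intersected at this z (z outside [19, 23.5]); Merging all regions: only the 15.5×18.5 cube is present, so the union is just that shape — 1 connected region. The outline is a single polygon with 4 vertices. Extrusion per mm of travel: 0.25 × 0.1 / (π × 0.875²) = 0.010394. Accumulating E over each segment gives final E = 0.7068.

G0 X0.00 Y0.00 Z18.80
G1 X15.50 Y0.00 E0.1611
G1 X15.50 Y18.50 E0.3534
G1 X0.00 Y18.50 E0.5145
G1 X0.00 Y0.00 E0.7068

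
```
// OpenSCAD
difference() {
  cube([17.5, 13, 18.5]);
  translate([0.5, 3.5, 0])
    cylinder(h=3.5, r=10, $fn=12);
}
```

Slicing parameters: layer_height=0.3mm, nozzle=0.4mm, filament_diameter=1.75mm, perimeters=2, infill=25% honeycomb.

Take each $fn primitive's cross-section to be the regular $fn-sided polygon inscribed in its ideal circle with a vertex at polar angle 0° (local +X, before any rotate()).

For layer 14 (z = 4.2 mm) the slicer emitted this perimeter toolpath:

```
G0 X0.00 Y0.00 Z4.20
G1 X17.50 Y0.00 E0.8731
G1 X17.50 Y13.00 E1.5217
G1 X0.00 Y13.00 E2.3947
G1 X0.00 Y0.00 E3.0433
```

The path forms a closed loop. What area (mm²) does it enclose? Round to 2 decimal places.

Apply the shoelace formula to the sequence of (X, Y) vertices; enclosed area = 227.50 mm².

227.50 mm²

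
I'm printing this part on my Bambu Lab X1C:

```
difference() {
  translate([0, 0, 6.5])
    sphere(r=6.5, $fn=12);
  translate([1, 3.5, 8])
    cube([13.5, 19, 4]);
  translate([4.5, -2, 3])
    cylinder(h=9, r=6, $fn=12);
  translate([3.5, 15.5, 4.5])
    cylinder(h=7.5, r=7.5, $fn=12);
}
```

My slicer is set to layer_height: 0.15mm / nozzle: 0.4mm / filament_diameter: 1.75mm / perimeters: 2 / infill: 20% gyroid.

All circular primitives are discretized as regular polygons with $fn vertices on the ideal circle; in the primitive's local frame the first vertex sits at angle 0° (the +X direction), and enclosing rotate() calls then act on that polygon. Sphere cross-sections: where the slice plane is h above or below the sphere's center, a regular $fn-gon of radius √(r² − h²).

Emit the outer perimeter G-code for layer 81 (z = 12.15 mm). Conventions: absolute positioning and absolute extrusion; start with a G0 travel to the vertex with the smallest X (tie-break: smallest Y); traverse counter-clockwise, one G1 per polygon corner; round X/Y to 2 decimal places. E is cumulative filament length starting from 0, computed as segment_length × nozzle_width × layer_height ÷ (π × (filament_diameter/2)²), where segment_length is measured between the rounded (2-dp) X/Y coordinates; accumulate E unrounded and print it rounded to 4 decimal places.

At z = 12.15 mm: the sphere: section is a regular 12-gon, circumradius = √(r²−h²) = √(6.5²−5.65²) = 3.214; the cube at (1, 3.5) is not intersected at this z (z outside [8, 12]); the cylinder at (4.5, -2) does not reach this height (z outside [3, 12]); the cylinder at (3.5, 15.5) is absent (z outside [4.5, 12]); After the difference (first − rest): none of the subtracted shapes is present at this height, so the r=6.5 sphere is unchanged — 1 connected region. The outline is a single polygon with 12 vertices. Extrusion per mm of travel: 0.4 × 0.15 / (π × 0.875²) = 0.024945. Accumulating E over each segment gives final E = 0.4977.

G0 X-3.21 Y0.00 Z12.15
G1 X-2.78 Y-1.61 E0.0416
G1 X-1.61 Y-2.78 E0.0828
G1 X0.00 Y-3.21 E0.1244
G1 X1.61 Y-2.78 E0.1660
G1 X2.78 Y-1.61 E0.2073
G1 X3.21 Y0.00 E0.2488
G1 X2.78 Y1.61 E0.2904
G1 X1.61 Y2.78 E0.3317
G1 X0.00 Y3.21 E0.3732
G1 X-1.61 Y2.78 E0.4148
G1 X-2.78 Y1.61 E0.4561
G1 X-3.21 Y0.00 E0.4977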